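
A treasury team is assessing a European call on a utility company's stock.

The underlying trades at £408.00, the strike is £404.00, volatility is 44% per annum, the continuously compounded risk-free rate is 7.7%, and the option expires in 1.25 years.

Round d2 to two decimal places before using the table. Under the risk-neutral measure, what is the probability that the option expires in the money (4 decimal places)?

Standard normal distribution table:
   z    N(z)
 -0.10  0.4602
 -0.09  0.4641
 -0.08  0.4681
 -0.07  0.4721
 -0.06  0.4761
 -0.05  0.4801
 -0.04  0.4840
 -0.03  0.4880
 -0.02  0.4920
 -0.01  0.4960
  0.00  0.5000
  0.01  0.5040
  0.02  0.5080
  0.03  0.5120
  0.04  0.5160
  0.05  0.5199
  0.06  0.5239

0.4880

σ√T = 0.44·√1.25 = 0.4919
ln(S/K) + (r + σ²/2)T = ln(408/404) + (0.077 + 0.44²/2)·1.25 = 0.0099 + 0.2172 = 0.2271
d₁ = 0.2271 / 0.4919 = 0.4617 ⇒ 0.46
d₂ = d₁ − σ√T = 0.4617 − 0.4919 = -0.0303 ⇒ -0.03
Risk-neutral Pr[S_T > K] = N(d₂) = N(-0.03) = 0.4880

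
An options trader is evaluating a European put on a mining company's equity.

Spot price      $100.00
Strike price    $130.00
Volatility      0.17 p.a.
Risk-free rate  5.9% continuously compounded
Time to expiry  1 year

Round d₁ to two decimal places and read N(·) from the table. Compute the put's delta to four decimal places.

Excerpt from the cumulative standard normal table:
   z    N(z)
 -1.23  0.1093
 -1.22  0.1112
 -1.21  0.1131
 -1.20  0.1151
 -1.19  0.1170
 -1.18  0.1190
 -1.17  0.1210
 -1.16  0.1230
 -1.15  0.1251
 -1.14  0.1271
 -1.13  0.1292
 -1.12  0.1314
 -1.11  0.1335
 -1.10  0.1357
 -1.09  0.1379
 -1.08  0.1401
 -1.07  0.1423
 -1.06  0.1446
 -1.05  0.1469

T = 1;  σ√T = 0.1700
ln(S/K) + (r + σ²/2)T = ln(100/130) + (0.059 + 0.17²/2)·1 = -0.2624 + 0.0735 = -0.1889
d₁ = -0.1889 / 0.1700 = -1.1113 → -1.11
N(d₁) = N(-1.11) = 0.1335
Δ_put = N(d₁) − 1 = 0.1335 − 1 = -0.8665

-0.8665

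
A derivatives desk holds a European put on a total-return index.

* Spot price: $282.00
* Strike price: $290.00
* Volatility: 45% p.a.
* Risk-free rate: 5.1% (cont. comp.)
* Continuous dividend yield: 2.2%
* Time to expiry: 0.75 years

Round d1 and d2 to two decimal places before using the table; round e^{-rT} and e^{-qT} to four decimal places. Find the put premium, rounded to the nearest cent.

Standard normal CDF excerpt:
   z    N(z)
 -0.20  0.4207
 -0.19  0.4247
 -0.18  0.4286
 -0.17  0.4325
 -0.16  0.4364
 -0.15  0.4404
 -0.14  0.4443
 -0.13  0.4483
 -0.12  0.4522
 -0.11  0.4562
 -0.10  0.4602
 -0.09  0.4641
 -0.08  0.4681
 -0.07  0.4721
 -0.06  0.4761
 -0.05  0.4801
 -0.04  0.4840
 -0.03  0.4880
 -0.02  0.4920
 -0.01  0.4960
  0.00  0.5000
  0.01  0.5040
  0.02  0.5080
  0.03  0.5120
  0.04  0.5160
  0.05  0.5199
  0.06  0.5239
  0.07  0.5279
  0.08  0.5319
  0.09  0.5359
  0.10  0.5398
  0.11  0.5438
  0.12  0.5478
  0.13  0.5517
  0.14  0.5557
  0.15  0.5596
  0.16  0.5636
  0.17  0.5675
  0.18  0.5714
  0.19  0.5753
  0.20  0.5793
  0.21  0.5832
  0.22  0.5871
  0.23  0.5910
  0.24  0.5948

$43.90

T = 0.75;  σ√T = 0.3897
d₁ = [ln(282/290) + (0.051 − 0.022 + 0.45²/2)·0.75] / 0.3897 = [-0.0280 + 0.0977] / 0.3897 = 0.1789 ⇒ 0.18
d₂ = d₁ − σ√T = 0.1789 − 0.3897 = -0.2108 ⇒ -0.21
e^(−qT) = e^(−0.022·0.75) = 0.9836;  e^(−rT) = e^(−0.051·0.75) = 0.9625
P = 290·0.9625·N(0.21) − 282·0.9836·N(-0.18) = 290·0.9625·0.5832 − 282·0.9836·0.4286 = 162.7857 − 118.8830 = 43.9027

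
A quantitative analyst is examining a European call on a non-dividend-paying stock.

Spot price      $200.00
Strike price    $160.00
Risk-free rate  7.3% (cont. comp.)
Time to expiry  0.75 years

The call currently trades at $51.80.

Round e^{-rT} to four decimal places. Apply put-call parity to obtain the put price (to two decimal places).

$3.27

e^(−rT) = e^(−0.073·0.75) = 0.9467
Put-call parity: C − P = S − K·e^(−rT) = 200 − 160·0.9467 = 200 − 151.4720 = 48.5280
P = C − (C − P) = 51.80 − (48.5280) = 3.2720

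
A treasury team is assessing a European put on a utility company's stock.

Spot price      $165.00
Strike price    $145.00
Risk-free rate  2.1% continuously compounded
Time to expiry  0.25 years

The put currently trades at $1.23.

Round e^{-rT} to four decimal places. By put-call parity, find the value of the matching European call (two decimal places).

$21.98

e^(−rT) = e^(−0.021·0.25) = 0.9948
Put-call parity: C − P = S − K·e^(−rT) = 165 − 145·0.9948 = 165 − 144.2460 = 20.7540
C = P + (C − P) = 1.23 + (20.7540) = 21.9840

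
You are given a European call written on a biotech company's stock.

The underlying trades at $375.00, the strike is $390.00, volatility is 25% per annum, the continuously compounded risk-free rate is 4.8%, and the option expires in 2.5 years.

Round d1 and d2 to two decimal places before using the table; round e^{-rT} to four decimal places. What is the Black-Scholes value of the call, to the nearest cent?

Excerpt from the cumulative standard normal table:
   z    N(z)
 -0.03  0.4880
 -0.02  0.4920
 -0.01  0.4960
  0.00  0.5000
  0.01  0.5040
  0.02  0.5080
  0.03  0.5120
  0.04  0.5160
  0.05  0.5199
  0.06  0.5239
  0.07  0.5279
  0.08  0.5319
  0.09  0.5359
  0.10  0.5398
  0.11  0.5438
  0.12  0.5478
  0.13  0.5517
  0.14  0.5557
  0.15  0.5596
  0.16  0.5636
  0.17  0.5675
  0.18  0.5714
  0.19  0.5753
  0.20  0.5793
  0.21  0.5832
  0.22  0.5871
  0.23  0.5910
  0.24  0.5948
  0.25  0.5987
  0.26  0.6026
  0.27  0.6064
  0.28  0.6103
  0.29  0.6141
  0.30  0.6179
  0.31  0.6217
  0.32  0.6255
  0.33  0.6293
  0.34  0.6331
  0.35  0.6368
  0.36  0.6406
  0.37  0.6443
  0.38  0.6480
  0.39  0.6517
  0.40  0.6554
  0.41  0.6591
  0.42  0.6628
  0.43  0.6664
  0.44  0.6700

σ√T = 0.25·√2.5 = 0.3953
ln(S/K) + (r + σ²/2)T = ln(375/390) + (0.048 + 0.25²/2)·2.5 = -0.0392 + 0.1981 = 0.1589
d₁ = 0.1589 / 0.3953 = 0.4020 ≈ 0.40
d₂ = d₁ − σ√T = 0.4020 − 0.3953 = 0.0067 ≈ 0.01
exp(−rT) = exp(−0.048·2.5) = 0.8869
N(d₁) = N(0.40) = 0.6554;  N(d₂) = N(0.01) = 0.5040
C = 375·0.6554 − 390·0.8869·0.5040 = 245.7750 − 174.3291 = 71.4459

$71.45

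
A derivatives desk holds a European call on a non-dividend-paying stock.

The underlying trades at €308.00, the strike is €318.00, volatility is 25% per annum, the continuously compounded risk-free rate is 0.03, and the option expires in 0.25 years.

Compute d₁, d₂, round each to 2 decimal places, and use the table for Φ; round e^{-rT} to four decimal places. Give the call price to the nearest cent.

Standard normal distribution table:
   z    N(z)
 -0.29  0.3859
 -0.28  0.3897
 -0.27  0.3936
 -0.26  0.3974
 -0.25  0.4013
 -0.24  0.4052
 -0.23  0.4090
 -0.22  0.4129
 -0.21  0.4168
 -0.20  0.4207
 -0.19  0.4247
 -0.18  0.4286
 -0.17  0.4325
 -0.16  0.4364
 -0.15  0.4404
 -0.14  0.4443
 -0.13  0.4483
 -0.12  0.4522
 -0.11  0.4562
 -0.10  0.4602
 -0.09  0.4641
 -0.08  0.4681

T = 0.25;  σ√T = 0.1250
d₁ = [ln(308/318) + (0.03 + ½·0.25²)·0.25] / (σ√T) = (-0.0320 + 0.0153) / 0.1250 = -0.1331 → -0.13
d₂ = -0.1331 − 0.1250 = -0.2581 → -0.26
exp(−rT) = exp(−0.03·0.25) = 0.9925
N(d₁) = N(-0.13) = 0.4483;  N(d₂) = N(-0.26) = 0.3974
C = 308·0.4483 − 318·0.9925·0.3974 = 138.0764 − 125.4254 = 12.6510

€12.65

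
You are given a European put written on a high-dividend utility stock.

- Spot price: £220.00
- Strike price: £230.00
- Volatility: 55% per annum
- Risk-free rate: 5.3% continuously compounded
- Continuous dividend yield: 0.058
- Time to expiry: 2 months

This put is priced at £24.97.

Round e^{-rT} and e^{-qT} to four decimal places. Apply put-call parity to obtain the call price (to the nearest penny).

exp(−qT) = exp(−0.058·0.1667) = 0.9904;  exp(−rT) = exp(−0.053·0.1667) = 0.9912
Put-call parity: C − P = S·e^(−qT) − K·e^(−rT) = 220·0.9904 − 230·0.9912 = 217.8880 − 227.9760 = -10.0880
C = P + (C − P) = 24.97 + (-10.0880) = 14.8820

£14.88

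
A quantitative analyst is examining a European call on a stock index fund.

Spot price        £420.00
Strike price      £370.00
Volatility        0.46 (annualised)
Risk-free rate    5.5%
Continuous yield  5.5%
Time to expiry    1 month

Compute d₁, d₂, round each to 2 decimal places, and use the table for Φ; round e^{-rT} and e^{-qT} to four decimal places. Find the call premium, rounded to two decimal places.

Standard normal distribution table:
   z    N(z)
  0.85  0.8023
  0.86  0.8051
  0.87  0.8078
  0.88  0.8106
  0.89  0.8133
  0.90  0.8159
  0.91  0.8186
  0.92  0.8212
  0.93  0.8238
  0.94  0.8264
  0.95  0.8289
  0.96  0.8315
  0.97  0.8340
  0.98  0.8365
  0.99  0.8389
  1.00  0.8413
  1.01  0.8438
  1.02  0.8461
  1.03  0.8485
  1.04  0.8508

σ√T = 0.46·√0.08333 = 0.1328
ln(S/K) + (r − q + σ²/2)T = ln(420/370) + (0.055 − 0.055 + 0.46²/2)·0.08333 = 0.1268 + 0.0088 = 0.1356
d₁ = 0.1356 / 0.1328 = 1.0209 which rounds to 1.02
d₂ = d₁ − σ√T = 1.0209 − 0.1328 = 0.8881 which rounds to 0.89
exp(−qT) = exp(−0.055·0.08333) = 0.9954;  exp(−rT) = exp(−0.055·0.08333) = 0.9954
C = 420·0.9954·N(1.02) − 370·0.9954·N(0.89) = 420·0.9954·0.8461 − 370·0.9954·0.8133 = 353.7273 − 299.5368 = 54.1906

£54.19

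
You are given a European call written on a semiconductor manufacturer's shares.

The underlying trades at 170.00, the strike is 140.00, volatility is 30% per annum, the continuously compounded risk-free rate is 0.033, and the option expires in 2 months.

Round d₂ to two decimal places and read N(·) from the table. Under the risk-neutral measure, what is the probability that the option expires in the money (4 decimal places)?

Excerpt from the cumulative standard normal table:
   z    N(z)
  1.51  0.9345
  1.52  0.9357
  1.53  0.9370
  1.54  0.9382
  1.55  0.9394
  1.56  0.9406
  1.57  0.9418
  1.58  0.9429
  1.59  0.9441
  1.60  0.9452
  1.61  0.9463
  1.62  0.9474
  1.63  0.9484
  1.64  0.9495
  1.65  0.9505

0.9418

σ√T = 0.3 × 0.4082 = 0.1225
ln(S/K) + (r + σ²/2)T = ln(170/140) + (0.033 + 0.3²/2)·0.1667 = 0.1942 + 0.0130 = 0.2072
d₁ = 0.2072 / 0.1225 = 1.6914 → 1.69
d₂ = d₁ − σ√T = 1.6914 − 0.1225 = 1.5689 → 1.57
Pr(exercise) under Q = N(d₂) = 0.9418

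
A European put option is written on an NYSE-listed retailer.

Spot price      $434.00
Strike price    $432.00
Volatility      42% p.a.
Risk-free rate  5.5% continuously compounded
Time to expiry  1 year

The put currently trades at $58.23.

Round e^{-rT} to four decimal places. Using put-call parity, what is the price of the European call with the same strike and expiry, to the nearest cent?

$83.34

exp(−rT) = exp(−0.055·1) = 0.9465
Put-call parity: C − P = S − K·e^(−rT) = 434 − 432·0.9465 = 434 − 408.8880 = 25.1120
C = P + (C − P) = 58.23 + (25.1120) = 83.3420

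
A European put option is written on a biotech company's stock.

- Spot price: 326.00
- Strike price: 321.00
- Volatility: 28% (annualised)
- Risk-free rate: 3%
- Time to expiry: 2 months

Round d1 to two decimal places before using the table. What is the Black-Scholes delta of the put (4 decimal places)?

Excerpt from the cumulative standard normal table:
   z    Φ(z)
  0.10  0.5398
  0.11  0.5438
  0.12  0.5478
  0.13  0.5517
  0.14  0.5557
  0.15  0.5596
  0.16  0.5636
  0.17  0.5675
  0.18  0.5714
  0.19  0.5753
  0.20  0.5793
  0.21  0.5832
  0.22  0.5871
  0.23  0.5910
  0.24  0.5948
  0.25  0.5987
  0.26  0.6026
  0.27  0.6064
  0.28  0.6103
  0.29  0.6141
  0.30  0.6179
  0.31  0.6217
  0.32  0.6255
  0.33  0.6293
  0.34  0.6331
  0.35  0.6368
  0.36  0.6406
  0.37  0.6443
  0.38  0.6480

-0.4052

σ√T = 0.28 × 0.4082 = 0.1143
d₁ = [ln(326/321) + (0.03 + 0.28²/2)·0.1667] / 0.1143 = [0.0155 + 0.0115] / 0.1143 = 0.2361 → 0.24
N(d₁) = N(0.24) = 0.5948
Δ_put = N(d₁) − 1 = 0.5948 − 1 = -0.4052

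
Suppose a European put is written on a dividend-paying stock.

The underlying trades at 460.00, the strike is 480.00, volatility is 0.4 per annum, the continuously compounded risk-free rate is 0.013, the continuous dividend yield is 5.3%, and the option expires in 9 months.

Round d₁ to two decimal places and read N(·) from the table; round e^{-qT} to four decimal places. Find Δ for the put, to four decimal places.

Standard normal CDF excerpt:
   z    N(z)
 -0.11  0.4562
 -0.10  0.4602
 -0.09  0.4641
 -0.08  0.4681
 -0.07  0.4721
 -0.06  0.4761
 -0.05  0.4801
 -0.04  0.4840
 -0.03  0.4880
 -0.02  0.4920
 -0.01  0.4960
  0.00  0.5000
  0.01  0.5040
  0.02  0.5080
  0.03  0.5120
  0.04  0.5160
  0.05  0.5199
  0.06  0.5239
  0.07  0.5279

-0.4959

T = 0.75;  σ√T = 0.3464
ln(S/K) + (r − q + σ²/2)T = ln(460/480) + (0.013 − 0.053 + 0.4²/2)·0.75 = -0.0426 + 0.0300 = -0.0126
d₁ = -0.0126 / 0.3464 = -0.0363 ≈ -0.04
N(d₁) = N(-0.04) = 0.4840
Δ_put = exp(−qT)·(N(d₁) − 1) = 0.9610·(0.4840 − 1) = -0.4959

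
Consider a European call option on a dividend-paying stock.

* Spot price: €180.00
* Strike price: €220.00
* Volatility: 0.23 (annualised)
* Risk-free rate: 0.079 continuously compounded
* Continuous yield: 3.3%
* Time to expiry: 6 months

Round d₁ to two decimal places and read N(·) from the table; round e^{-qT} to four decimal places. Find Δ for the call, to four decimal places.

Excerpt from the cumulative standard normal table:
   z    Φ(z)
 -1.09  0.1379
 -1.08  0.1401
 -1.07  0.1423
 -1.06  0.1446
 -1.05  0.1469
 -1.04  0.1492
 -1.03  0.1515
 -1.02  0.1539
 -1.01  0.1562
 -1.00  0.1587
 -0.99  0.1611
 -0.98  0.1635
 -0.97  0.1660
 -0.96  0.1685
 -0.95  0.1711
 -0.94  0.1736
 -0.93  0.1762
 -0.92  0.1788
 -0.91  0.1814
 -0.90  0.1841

σ√T = 0.23 × 0.7071 = 0.1626
d₁ = [ln(180/220) + (0.079 − 0.033 + ½·0.23²)·0.5] / (σ√T) = (-0.2007 + 0.0362) / 0.1626 = -1.0111 which rounds to -1.01
N(d₁) = N(-1.01) = 0.1562
Δ_call = e^(−qT)·N(d₁) = 0.9836·0.1562 = 0.1536

0.1536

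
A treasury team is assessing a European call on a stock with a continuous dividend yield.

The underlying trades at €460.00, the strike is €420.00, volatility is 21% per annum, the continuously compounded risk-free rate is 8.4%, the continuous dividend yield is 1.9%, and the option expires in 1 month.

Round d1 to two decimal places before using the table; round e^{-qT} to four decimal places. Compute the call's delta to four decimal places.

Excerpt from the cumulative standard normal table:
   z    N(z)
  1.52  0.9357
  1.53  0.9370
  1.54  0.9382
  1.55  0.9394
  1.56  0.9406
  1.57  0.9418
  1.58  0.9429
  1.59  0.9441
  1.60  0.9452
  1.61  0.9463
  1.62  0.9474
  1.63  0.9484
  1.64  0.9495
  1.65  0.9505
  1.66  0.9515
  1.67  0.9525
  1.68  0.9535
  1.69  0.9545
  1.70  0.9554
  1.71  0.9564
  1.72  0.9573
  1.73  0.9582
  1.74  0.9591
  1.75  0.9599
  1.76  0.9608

0.9459

T = 0.08333;  σ√T = 0.0606
d₁ = [ln(460/420) + (0.084 − 0.019 + ½·0.21²)·0.08333] / (σ√T) = (0.0910 + 0.0073) / 0.0606 = 1.6203 ⇒ 1.62
N(d₁) = N(1.62) = 0.9474
Δ_call = exp(−qT)·N(d₁) = 0.9984·0.9474 = 0.9459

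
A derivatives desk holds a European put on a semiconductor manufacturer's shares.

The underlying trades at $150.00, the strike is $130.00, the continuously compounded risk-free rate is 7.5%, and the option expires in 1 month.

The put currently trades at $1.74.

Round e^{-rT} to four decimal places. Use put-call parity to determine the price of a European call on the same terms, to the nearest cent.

$22.55

e^(−rT) = e^(−0.075·0.08333) = 0.9938
Put-call parity: C − P = S − K·e^(−rT) = 150 − 130·0.9938 = 150 − 129.1940 = 20.8060
C = P + (C − P) = 1.74 + (20.8060) = 22.5460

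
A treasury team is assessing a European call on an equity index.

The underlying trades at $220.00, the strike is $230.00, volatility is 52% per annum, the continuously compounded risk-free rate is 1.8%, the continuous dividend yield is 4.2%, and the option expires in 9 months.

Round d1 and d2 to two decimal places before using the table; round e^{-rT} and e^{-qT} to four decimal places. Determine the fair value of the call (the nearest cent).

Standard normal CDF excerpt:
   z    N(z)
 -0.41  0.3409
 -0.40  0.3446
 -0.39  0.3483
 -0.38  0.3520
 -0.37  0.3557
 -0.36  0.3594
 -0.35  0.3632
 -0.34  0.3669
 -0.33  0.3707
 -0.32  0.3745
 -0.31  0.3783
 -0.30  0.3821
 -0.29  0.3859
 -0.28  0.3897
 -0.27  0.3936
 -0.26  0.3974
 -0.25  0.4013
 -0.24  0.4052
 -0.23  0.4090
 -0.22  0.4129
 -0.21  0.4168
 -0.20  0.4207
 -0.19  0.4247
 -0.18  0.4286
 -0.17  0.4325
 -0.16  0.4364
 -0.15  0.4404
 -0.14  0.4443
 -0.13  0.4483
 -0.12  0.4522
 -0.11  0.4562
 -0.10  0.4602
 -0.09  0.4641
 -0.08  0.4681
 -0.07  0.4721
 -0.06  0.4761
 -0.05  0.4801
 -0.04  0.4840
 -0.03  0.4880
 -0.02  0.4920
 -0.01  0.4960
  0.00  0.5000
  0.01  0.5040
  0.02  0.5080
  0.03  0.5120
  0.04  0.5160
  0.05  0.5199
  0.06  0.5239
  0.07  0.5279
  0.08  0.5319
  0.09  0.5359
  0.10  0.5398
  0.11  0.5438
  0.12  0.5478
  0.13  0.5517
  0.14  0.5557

T = 0.75;  σ√T = 0.4503
d₁ = [ln(220/230) + (0.018 − 0.042 + 0.52²/2)·0.75] / 0.4503 = [-0.0445 + 0.0834] / 0.4503 = 0.0865 ⇒ 0.09
d₂ = d₁ − σ√T = 0.0865 − 0.4503 = -0.3638 ⇒ -0.36
exp(−qT) = exp(−0.042·0.75) = 0.9690;  exp(−rT) = exp(−0.018·0.75) = 0.9866
N(d₁) = N(0.09) = 0.5359;  N(d₂) = N(-0.36) = 0.3594
C = 220·0.9690·0.5359 − 230·0.9866·0.3594 = 114.2432 − 81.5543 = 32.6888

$32.69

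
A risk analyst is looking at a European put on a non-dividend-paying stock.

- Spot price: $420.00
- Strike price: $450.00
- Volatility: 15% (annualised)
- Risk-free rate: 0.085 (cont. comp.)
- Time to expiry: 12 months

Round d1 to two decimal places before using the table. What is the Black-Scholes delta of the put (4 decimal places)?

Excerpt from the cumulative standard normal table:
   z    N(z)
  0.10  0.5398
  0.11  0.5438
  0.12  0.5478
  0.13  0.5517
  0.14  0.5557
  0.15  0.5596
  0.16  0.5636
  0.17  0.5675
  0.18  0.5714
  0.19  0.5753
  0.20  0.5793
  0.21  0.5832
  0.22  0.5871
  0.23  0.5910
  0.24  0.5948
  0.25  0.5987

-0.4286

T = 1;  σ√T = 0.1500
d₁ = [ln(420/450) + (0.085 + ½·0.15²)·1] / (σ√T) = (-0.0690 + 0.0963) / 0.1500 = 0.1817 → 0.18
N(d₁) = N(0.18) = 0.5714
Δ_put = N(d₁) − 1 = 0.5714 − 1 = -0.4286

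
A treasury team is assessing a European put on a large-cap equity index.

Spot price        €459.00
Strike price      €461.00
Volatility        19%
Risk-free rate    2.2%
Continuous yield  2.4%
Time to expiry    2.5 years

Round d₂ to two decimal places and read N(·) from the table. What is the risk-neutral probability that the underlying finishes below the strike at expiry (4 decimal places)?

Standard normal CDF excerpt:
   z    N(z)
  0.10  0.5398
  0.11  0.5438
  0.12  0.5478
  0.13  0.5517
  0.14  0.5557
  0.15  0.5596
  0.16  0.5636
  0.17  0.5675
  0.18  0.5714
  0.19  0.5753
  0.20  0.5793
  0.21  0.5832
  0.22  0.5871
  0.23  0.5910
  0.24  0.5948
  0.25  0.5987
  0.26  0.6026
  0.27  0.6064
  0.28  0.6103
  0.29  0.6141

0.5714

σ√T = 0.19·√2.5 = 0.3004
d₁ = [ln(459/461) + (0.022 − 0.024 + 0.19²/2)·2.5] / 0.3004 = [-0.0043 + 0.0401] / 0.3004 = 0.1191 which rounds to 0.12
d₂ = d₁ − σ√T = 0.1191 − 0.3004 = -0.1813 which rounds to -0.18
Pr(exercise) under Q = N(−d₂) = N(0.18) = 0.5714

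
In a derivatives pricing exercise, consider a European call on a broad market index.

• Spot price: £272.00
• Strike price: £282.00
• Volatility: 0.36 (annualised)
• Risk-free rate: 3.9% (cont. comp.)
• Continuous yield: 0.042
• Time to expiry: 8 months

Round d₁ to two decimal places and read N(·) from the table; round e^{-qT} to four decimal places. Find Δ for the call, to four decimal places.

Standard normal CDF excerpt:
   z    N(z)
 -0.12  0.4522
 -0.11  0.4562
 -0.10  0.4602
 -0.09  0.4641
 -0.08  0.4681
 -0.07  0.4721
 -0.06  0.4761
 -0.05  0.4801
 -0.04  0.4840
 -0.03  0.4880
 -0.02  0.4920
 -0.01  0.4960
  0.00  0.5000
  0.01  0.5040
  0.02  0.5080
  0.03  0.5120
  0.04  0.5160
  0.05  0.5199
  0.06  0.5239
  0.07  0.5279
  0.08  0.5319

0.4940

σ√T = 0.36 × 0.8165 = 0.2939
d₁ = [ln(272/282) + (0.039 − 0.042 + 0.36²/2)·0.6667] / 0.2939 = [-0.0361 + 0.0412] / 0.2939 = 0.0173 ⇒ 0.02
N(d₁) = N(0.02) = 0.5080
Δ_call = e^(−qT)·N(d₁) = 0.9724·0.5080 = 0.4940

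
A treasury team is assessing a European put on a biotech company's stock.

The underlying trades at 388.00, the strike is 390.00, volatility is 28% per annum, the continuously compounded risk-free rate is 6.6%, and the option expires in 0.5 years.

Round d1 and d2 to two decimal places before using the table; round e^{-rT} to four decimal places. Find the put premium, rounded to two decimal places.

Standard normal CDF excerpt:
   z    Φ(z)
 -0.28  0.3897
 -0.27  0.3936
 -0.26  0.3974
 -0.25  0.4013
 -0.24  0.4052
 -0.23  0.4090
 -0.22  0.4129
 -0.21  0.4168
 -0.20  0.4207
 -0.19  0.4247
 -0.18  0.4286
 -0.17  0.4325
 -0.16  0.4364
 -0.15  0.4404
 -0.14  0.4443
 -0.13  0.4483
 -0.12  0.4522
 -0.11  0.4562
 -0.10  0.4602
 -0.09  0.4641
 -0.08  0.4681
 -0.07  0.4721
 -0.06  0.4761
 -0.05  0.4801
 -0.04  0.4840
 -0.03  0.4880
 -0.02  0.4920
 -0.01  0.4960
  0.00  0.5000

25.41

σ√T = 0.28 × 0.7071 = 0.1980
d₁ = [ln(388/390) + (0.066 + ½·0.28²)·0.5] / (σ√T) = (-0.0051 + 0.0526) / 0.1980 = 0.2397 ≈ 0.24
d₂ = 0.2397 − 0.1980 = 0.0417 ≈ 0.04
exp(−rT) = exp(−0.066·0.5) = 0.9675
P = 390·0.9675·N(-0.04) − 388·N(-0.24) = 390·0.9675·0.4840 − 388·0.4052 = 182.6253 − 157.2176 = 25.4077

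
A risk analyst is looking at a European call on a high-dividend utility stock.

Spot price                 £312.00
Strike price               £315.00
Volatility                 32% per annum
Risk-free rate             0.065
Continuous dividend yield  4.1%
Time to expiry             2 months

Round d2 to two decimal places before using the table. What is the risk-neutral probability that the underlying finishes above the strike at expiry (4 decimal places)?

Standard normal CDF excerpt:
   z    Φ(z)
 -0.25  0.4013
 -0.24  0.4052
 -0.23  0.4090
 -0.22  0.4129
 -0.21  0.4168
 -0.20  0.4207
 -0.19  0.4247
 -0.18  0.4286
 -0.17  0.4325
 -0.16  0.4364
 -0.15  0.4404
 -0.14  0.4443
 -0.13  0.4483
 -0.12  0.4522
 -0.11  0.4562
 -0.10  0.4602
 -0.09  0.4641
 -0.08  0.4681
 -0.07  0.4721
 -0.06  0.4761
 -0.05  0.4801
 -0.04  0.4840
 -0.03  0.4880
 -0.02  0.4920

σ√T = 0.32 × 0.4082 = 0.1306
ln(S/K) + (r − q + σ²/2)T = ln(312/315) + (0.065 − 0.041 + 0.32²/2)·0.1667 = -0.0096 + 0.0125 = 0.0030
d₁ = 0.0030 / 0.1306 = 0.0227 ⇒ 0.02
d₂ = d₁ − σ√T = 0.0227 − 0.1306 = -0.1080 ⇒ -0.11
Risk-neutral Pr[S_T > K] = N(d₂) = N(-0.11) = 0.4562

0.4562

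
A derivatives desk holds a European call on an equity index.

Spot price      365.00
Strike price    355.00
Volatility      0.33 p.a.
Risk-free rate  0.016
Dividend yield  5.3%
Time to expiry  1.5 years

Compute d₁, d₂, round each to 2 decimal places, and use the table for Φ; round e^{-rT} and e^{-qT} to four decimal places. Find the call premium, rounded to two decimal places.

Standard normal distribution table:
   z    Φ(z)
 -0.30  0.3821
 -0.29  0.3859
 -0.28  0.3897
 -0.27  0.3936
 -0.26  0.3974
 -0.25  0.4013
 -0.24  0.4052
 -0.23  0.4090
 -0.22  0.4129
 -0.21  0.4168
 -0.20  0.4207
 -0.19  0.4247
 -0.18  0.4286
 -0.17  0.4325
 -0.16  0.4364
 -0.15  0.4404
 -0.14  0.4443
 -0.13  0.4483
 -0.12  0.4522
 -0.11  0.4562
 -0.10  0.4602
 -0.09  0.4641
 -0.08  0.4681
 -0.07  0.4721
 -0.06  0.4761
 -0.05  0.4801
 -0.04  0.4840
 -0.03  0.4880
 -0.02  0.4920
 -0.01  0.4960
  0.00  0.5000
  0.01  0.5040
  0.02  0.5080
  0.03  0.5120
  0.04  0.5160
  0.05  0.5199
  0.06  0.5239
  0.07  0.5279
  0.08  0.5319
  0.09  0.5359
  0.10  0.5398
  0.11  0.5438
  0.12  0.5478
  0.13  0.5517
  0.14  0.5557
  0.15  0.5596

σ√T = 0.33·√1.5 = 0.4042
d₁ = [ln(365/355) + (0.016 − 0.053 + 0.33²/2)·1.5] / 0.4042 = [0.0278 + 0.0262] / 0.4042 = 0.1335 → 0.13
d₂ = d₁ − σ√T = 0.1335 − 0.4042 = -0.2707 → -0.27
exp(−qT) = exp(−0.053·1.5) = 0.9236;  exp(−rT) = exp(−0.016·1.5) = 0.9763
N(d₁) = N(0.13) = 0.5517;  N(d₂) = N(-0.27) = 0.3936
C = 365·0.9236·0.5517 − 355·0.9763·0.3936 = 185.9858 − 136.4164 = 49.5693

49.57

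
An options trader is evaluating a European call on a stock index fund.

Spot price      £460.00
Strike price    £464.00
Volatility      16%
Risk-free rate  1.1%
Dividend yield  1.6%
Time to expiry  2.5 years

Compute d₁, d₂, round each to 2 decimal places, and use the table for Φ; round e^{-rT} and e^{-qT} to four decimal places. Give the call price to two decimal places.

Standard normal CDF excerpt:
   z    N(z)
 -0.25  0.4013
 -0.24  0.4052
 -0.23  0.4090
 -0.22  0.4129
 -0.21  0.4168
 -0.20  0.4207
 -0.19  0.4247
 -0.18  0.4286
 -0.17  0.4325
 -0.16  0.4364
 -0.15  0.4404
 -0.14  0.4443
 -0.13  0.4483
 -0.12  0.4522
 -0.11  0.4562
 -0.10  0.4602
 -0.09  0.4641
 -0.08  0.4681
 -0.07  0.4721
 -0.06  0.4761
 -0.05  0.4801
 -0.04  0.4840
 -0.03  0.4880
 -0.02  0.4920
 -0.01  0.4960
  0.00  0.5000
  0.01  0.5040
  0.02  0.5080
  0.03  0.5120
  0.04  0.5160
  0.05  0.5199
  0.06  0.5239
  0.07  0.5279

T = 2.5;  σ√T = 0.2530
ln(S/K) + (r − q + σ²/2)T = ln(460/464) + (0.011 − 0.016 + 0.16²/2)·2.5 = -0.0087 + 0.0195 = 0.0108
d₁ = 0.0108 / 0.2530 = 0.0429 ⇒ 0.04
d₂ = d₁ − σ√T = 0.0429 − 0.2530 = -0.2101 ⇒ -0.21
e^(−qT) = e^(−0.016·2.5) = 0.9608;  e^(−rT) = e^(−0.011·2.5) = 0.9729
N(d₁) = N(0.04) = 0.5160;  N(d₂) = N(-0.21) = 0.4168
C = 460·0.9608·0.5160 − 464·0.9729·0.4168 = 228.0555 − 188.1542 = 39.9013

£39.90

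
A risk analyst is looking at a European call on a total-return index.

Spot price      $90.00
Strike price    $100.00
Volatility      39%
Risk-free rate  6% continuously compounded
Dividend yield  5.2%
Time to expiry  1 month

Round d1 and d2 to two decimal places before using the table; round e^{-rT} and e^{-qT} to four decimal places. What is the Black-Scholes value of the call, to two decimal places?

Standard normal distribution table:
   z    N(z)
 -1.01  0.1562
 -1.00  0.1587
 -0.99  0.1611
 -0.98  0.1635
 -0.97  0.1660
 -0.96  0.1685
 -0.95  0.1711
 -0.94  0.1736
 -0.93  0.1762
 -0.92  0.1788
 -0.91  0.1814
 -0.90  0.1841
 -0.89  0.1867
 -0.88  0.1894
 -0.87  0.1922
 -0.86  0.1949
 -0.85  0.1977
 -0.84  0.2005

$1.19

T = 0.08333;  σ√T = 0.1126
ln(S/K) + (r − q + σ²/2)T = ln(90/100) + (0.06 − 0.052 + 0.39²/2)·0.08333 = -0.1054 + 0.0070 = -0.0984
d₁ = -0.0984 / 0.1126 = -0.8736 ≈ -0.87
d₂ = d₁ − σ√T = -0.8736 − 0.1126 = -0.9862 ≈ -0.99
exp(−qT) = exp(−0.052·0.08333) = 0.9957;  exp(−rT) = exp(−0.06·0.08333) = 0.9950
N(d₁) = N(-0.87) = 0.1922;  N(d₂) = N(-0.99) = 0.1611
C = 90·0.9957·0.1922 − 100·0.9950·0.1611 = 17.2236 − 16.0295 = 1.1942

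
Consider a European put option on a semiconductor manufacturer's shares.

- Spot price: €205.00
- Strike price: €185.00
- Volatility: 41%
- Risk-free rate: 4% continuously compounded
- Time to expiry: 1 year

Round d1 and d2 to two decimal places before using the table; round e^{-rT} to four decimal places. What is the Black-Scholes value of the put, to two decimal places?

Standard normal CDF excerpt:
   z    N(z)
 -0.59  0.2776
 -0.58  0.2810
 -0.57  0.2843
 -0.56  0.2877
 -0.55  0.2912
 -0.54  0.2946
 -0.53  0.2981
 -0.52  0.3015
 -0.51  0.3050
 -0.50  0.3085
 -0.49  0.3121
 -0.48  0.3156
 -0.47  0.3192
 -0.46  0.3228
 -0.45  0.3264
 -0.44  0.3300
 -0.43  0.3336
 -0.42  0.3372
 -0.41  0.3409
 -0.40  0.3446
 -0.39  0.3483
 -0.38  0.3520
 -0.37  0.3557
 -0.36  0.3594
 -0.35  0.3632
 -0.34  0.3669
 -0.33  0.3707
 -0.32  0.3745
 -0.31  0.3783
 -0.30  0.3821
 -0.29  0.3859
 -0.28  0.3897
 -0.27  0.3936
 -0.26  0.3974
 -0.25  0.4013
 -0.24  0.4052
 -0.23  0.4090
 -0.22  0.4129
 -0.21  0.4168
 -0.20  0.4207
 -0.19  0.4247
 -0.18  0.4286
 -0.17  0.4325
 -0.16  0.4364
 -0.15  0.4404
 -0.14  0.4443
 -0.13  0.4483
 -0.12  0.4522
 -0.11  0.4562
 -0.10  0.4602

σ√T = 0.41·√1 = 0.4100
d₁ = [ln(205/185) + (0.04 + ½·0.41²)·1] / (σ√T) = (0.1027 + 0.1240) / 0.4100 = 0.5529 which rounds to 0.55
d₂ = 0.5529 − 0.4100 = 0.1429 which rounds to 0.14
exp(−rT) = exp(−0.04·1) = 0.9608
N(−d₂) = N(-0.14) = 0.4443;  N(−d₁) = N(-0.55) = 0.2912
P = 185·0.9608·0.4443 − 205·0.2912 = 78.9734 − 59.6960 = 19.2774

€19.28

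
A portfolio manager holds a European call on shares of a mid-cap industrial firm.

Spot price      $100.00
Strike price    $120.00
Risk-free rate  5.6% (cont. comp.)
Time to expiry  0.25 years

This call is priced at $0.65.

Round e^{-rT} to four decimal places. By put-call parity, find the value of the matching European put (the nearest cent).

$18.98

exp(−rT) = exp(−0.056·0.25) = 0.9861
Put-call parity: C − P = S − K·e^(−rT) = 100 − 120·0.9861 = 100 − 118.3320 = -18.3320
P = C − (C − P) = 0.65 − (-18.3320) = 18.9820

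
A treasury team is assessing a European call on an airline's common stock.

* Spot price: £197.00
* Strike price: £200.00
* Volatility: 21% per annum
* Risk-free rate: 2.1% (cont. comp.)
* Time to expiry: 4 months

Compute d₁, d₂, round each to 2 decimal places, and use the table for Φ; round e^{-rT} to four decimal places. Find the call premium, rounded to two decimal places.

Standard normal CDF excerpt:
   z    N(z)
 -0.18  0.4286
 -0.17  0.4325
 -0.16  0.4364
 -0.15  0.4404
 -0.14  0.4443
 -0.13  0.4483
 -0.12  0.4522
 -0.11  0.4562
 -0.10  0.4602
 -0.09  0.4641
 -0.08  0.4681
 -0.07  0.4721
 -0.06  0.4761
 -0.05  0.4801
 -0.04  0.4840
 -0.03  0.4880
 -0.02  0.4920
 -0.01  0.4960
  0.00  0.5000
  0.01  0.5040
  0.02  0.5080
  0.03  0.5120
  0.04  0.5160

£8.68

σ√T = 0.21·√0.3333 = 0.1212
d₁ = [ln(197/200) + (0.021 + ½·0.21²)·0.3333] / (σ√T) = (-0.0151 + 0.0143) / 0.1212 = -0.0063 which rounds to -0.01
d₂ = -0.0063 − 0.1212 = -0.1275 which rounds to -0.13
e^(−rT) = e^(−0.021·0.3333) = 0.9930
N(d₁) = N(-0.01) = 0.4960;  N(d₂) = N(-0.13) = 0.4483
C = 197·0.4960 − 200·0.9930·0.4483 = 97.7120 − 89.0324 = 8.6796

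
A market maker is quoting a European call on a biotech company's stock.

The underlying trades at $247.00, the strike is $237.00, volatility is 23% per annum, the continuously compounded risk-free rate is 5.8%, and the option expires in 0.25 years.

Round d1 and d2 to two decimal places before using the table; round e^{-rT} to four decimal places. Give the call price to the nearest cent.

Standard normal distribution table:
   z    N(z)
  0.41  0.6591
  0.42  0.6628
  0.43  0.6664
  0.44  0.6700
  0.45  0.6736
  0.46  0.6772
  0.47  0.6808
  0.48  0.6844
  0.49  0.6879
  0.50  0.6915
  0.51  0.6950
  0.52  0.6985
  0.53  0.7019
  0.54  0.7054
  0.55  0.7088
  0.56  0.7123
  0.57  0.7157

σ√T = 0.23·√0.25 = 0.1150
ln(S/K) + (r + σ²/2)T = ln(247/237) + (0.058 + 0.23²/2)·0.25 = 0.0413 + 0.0211 = 0.0624
d₁ = 0.0624 / 0.1150 = 0.5430 which rounds to 0.54
d₂ = d₁ − σ√T = 0.5430 − 0.1150 = 0.4280 which rounds to 0.43
exp(−rT) = exp(−0.058·0.25) = 0.9856
N(d₁) = N(0.54) = 0.7054;  N(d₂) = N(0.43) = 0.6664
C = 247·0.7054 − 237·0.9856·0.6664 = 174.2338 − 155.6625 = 18.5713

$18.57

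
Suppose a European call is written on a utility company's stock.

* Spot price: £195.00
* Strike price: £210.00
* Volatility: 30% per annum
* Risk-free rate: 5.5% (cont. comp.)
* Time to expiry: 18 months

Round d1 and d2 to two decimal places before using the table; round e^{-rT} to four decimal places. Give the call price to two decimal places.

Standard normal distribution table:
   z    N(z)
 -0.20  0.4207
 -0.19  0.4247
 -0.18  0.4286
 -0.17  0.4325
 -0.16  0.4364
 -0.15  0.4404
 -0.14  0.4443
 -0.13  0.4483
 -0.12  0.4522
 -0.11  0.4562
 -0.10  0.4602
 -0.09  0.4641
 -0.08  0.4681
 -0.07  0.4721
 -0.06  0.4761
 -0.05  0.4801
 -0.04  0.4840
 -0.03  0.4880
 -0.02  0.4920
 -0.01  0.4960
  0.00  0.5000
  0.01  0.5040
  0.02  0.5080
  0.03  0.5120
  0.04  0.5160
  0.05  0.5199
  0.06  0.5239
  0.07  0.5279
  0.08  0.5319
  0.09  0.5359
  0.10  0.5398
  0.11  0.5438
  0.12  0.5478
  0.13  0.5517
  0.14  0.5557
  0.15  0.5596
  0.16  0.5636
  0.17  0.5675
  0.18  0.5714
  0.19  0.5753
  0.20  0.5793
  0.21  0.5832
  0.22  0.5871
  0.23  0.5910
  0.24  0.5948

£29.34

σ√T = 0.3 × 1.2247 = 0.3674
d₁ = [ln(195/210) + (0.055 + ½·0.3²)·1.5] / (σ√T) = (-0.0741 + 0.1500) / 0.3674 = 0.2066 which rounds to 0.21
d₂ = 0.2066 − 0.3674 = -0.1609 which rounds to -0.16
exp(−rT) = exp(−0.055·1.5) = 0.9208
N(d₁) = N(0.21) = 0.5832;  N(d₂) = N(-0.16) = 0.4364
C = 195·0.5832 − 210·0.9208·0.4364 = 113.7240 − 84.3858 = 29.3382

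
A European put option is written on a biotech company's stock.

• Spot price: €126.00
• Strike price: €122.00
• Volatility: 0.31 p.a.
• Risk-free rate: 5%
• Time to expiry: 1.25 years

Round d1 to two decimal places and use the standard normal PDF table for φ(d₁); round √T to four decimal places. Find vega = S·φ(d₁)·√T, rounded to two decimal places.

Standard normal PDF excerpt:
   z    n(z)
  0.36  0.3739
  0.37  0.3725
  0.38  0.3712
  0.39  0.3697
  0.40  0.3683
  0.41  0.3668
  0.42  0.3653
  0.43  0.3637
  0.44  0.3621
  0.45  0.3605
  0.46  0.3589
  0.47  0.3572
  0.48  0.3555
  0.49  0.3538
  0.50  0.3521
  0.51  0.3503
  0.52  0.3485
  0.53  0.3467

50.78

σ√T = 0.31·√1.25 = 0.3466
d₁ = [ln(126/122) + (0.05 + 0.31²/2)·1.25] / 0.3466 = [0.0323 + 0.1226] / 0.3466 = 0.4467 which rounds to 0.45
√T = √1.25 = 1.1180
φ(d₁) = φ(0.45) = 0.3605
vega = S·φ(d₁)·√T = 126·0.3605·1.1180 = 50.7829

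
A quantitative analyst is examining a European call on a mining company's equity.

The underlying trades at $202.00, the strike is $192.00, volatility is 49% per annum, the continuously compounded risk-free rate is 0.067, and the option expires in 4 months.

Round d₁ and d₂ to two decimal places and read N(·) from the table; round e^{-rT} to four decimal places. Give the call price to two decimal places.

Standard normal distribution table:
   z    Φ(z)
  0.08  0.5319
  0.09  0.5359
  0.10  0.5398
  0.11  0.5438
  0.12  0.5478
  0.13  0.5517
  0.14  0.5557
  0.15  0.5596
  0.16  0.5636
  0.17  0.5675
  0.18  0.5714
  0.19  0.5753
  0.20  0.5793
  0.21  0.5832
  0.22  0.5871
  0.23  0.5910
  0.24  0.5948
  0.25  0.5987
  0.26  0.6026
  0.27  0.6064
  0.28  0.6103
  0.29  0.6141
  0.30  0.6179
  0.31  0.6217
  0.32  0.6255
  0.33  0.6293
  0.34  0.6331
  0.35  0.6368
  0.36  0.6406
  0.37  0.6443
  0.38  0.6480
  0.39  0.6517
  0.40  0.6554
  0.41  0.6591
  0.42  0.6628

σ√T = 0.49·√0.3333 = 0.2829
d₁ = [ln(202/192) + (0.067 + ½·0.49²)·0.3333] / (σ√T) = (0.0508 + 0.0623) / 0.2829 = 0.3999 → 0.40
d₂ = 0.3999 − 0.2829 = 0.1170 → 0.12
exp(−rT) = exp(−0.067·0.3333) = 0.9779
C = 202·N(0.40) − 192·0.9779·N(0.12) = 202·0.6554 − 192·0.9779·0.5478 = 132.3908 − 102.8532 = 29.5376

$29.54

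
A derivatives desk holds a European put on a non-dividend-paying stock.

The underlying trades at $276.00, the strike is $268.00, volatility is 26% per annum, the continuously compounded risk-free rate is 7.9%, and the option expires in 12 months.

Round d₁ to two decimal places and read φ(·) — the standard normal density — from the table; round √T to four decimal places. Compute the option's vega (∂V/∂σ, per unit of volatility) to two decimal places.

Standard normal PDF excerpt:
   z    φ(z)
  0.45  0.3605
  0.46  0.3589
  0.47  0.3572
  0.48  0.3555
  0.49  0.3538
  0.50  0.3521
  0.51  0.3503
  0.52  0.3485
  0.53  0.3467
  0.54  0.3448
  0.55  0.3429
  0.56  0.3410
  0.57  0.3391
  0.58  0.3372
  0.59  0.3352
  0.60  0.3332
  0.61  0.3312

σ√T = 0.26·√1 = 0.2600
d₁ = [ln(276/268) + (0.079 + 0.26²/2)·1] / 0.2600 = [0.0294 + 0.1128] / 0.2600 = 0.5470 which rounds to 0.55
√T = √1 = 1.0000
φ(d₁) = φ(0.55) = 0.3429
vega = S·φ(d₁)·√T = 276·0.3429·1.0000 = 94.6404
(Call and put vega coincide under Black-Scholes.)

94.64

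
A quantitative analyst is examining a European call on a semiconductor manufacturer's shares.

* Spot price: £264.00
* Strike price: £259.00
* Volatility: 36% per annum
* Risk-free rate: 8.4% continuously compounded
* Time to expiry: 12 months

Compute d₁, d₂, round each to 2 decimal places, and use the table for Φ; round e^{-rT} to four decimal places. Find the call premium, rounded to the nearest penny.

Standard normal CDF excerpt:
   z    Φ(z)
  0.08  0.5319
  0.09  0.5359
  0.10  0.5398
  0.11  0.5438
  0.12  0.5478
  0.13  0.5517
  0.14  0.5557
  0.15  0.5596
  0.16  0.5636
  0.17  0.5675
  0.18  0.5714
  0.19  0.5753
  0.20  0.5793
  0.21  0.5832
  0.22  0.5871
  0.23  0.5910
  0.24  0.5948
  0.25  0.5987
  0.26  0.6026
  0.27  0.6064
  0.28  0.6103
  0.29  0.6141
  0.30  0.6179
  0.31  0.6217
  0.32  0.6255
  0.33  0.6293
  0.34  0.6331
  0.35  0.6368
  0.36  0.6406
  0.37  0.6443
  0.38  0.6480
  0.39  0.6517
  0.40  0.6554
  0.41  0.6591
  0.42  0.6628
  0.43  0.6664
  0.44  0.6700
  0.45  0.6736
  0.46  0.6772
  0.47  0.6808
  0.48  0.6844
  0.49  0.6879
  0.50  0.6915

σ√T = 0.36·√1 = 0.3600
d₁ = [ln(264/259) + (0.084 + 0.36²/2)·1] / 0.3600 = [0.0191 + 0.1488] / 0.3600 = 0.4664 which rounds to 0.47
d₂ = d₁ − σ√T = 0.4664 − 0.3600 = 0.1064 which rounds to 0.11
e^(−rT) = e^(−0.084·1) = 0.9194
N(d₁) = N(0.47) = 0.6808;  N(d₂) = N(0.11) = 0.5438
C = 264·0.6808 − 259·0.9194·0.5438 = 179.7312 − 129.4922 = 50.2390

£50.24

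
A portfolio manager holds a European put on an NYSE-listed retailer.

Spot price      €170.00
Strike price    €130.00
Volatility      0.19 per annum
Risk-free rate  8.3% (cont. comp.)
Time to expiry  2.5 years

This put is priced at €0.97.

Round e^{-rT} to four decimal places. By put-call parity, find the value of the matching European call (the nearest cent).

€65.33

e^(−rT) = e^(−0.083·2.5) = 0.8126
Put-call parity: C − P = S − K·e^(−rT) = 170 − 130·0.8126 = 170 − 105.6380 = 64.3620
C = P + (C − P) = 0.97 + (64.3620) = 65.3320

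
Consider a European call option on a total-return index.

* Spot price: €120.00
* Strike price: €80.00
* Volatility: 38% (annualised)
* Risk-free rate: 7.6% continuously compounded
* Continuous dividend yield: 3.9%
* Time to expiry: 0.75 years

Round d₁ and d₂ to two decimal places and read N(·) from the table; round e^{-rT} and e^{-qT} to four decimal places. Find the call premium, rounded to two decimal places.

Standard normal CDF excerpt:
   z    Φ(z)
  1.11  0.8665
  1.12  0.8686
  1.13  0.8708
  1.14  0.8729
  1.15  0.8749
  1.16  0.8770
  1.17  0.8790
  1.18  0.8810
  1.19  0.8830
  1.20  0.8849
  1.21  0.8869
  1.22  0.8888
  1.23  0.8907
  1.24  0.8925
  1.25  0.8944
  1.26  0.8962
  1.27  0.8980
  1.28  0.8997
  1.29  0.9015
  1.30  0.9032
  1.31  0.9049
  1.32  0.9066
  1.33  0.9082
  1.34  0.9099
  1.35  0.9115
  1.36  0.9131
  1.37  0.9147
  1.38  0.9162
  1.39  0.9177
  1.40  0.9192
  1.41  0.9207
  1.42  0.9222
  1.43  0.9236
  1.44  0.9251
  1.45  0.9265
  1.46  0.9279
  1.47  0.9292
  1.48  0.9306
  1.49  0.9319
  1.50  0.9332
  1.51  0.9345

σ√T = 0.38·√0.75 = 0.3291
d₁ = [ln(120/80) + (0.076 − 0.039 + 0.38²/2)·0.75] / 0.3291 = [0.4055 + 0.0819] / 0.3291 = 1.4809 ≈ 1.48
d₂ = d₁ − σ√T = 1.4809 − 0.3291 = 1.1519 ≈ 1.15
e^(−qT) = e^(−0.039·0.75) = 0.9712;  e^(−rT) = e^(−0.076·0.75) = 0.9446
N(d₁) = N(1.48) = 0.9306;  N(d₂) = N(1.15) = 0.8749
C = 120·0.9712·0.9306 − 80·0.9446·0.8749 = 108.4558 − 66.1144 = 42.3414

€42.34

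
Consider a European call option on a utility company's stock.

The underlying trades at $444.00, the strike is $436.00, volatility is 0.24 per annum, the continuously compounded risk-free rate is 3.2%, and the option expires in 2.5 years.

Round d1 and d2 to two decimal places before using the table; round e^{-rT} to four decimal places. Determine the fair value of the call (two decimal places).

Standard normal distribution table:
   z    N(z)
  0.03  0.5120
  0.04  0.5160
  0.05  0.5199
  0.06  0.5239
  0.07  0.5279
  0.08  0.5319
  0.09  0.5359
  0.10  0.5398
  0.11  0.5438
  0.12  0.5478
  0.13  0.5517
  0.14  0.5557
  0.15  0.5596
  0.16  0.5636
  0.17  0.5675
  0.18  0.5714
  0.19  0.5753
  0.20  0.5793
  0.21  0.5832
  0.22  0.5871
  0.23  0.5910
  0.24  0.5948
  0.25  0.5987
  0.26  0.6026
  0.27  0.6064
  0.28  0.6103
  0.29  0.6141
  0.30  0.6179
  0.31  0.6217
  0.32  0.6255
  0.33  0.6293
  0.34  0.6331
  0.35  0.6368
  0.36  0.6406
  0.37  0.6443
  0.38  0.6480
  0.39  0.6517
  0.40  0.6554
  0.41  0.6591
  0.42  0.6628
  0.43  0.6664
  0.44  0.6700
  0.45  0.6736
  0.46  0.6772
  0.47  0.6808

σ√T = 0.24 × 1.5811 = 0.3795
ln(S/K) + (r + σ²/2)T = ln(444/436) + (0.032 + 0.24²/2)·2.5 = 0.0182 + 0.1520 = 0.1702
d₁ = 0.1702 / 0.3795 = 0.4485 ≈ 0.45
d₂ = d₁ − σ√T = 0.4485 − 0.3795 = 0.0690 ≈ 0.07
e^(−rT) = e^(−0.032·2.5) = 0.9231
N(d₁) = N(0.45) = 0.6736;  N(d₂) = N(0.07) = 0.5279
C = 444·0.6736 − 436·0.9231·0.5279 = 299.0784 − 212.4648 = 86.6136

$86.61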